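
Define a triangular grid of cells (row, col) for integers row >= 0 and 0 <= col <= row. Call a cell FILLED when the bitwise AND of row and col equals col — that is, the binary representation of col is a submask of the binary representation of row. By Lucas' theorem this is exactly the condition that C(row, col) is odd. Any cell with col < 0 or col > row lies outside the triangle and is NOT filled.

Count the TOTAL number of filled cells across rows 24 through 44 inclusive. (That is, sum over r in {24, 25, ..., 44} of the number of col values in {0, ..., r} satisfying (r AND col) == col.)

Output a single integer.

Answer: 206

Derivation:
r24=11000 pc2: +4 =4
r25=11001 pc3: +8 =12
r26=11010 pc3: +8 =20
r27=11011 pc4: +16 =36
r28=11100 pc3: +8 =44
r29=11101 pc4: +16 =60
r30=11110 pc4: +16 =76
r31=11111 pc5: +32 =108
r32=100000 pc1: +2 =110
r33=100001 pc2: +4 =114
r34=100010 pc2: +4 =118
r35=100011 pc3: +8 =126
r36=100100 pc2: +4 =130
r37=100101 pc3: +8 =138
r38=100110 pc3: +8 =146
r39=100111 pc4: +16 =162
r40=101000 pc2: +4 =166
r41=101001 pc3: +8 =174
r42=101010 pc3: +8 =182
r43=101011 pc4: +16 =198
r44=101100 pc3: +8 =206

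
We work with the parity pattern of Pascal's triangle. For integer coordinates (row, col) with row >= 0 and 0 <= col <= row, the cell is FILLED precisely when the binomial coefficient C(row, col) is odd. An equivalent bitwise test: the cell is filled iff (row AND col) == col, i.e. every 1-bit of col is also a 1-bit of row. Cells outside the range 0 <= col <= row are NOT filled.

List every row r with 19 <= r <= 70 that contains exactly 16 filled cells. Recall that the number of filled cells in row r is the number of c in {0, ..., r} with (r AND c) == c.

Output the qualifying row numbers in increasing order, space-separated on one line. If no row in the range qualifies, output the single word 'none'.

Row r has 2^popcount(r) filled cells, so we need popcount(r) = log2(16) = 4.
Scan r = 19..70 and keep those with exactly 4 one-bits:
r=19=10011 popcount=3 -> skip
r=20=10100 popcount=2 -> skip
r=21=10101 popcount=3 -> skip
r=22=10110 popcount=3 -> skip
r=23=10111 popcount=4 -> KEEP
r=24=11000 popcount=2 -> skip
r=25=11001 popcount=3 -> skip
r=26=11010 popcount=3 -> skip
r=27=11011 popcount=4 -> KEEP
r=28=11100 popcount=3 -> skip
r=29=11101 popcount=4 -> KEEP
r=30=11110 popcount=4 -> KEEP
r=31=11111 popcount=5 -> skip
r=32=100000 popcount=1 -> skip
r=33=100001 popcount=2 -> skip
r=34=100010 popcount=2 -> skip
r=35=100011 popcount=3 -> skip
r=36=100100 popcount=2 -> skip
r=37=100101 popcount=3 -> skip
r=38=100110 popcount=3 -> skip
r=39=100111 popcount=4 -> KEEP
r=40=101000 popcount=2 -> skip
r=41=101001 popcount=3 -> skip
r=42=101010 popcount=3 -> skip
r=43=101011 popcount=4 -> KEEP
r=44=101100 popcount=3 -> skip
r=45=101101 popcount=4 -> KEEP
r=46=101110 popcount=4 -> KEEP
r=47=101111 popcount=5 -> skip
r=48=110000 popcount=2 -> skip
r=49=110001 popcount=3 -> skip
r=50=110010 popcount=3 -> skip
r=51=110011 popcount=4 -> KEEP
r=52=110100 popcount=3 -> skip
r=53=110101 popcount=4 -> KEEP
r=54=110110 popcount=4 -> KEEP
r=55=110111 popcount=5 -> skip
r=56=111000 popcount=3 -> skip
r=57=111001 popcount=4 -> KEEP
r=58=111010 popcount=4 -> KEEP
r=59=111011 popcount=5 -> skip
r=60=111100 popcount=4 -> KEEP
r=61=111101 popcount=5 -> skip
r=62=111110 popcount=5 -> skip
r=63=111111 popcount=6 -> skip
r=64=1000000 popcount=1 -> skip
r=65=1000001 popcount=2 -> skip
r=66=1000010 popcount=2 -> skip
r=67=1000011 popcount=3 -> skip
r=68=1000100 popcount=2 -> skip
r=69=1000101 popcount=3 -> skip
r=70=1000110 popcount=3 -> skip
Kept rows: 23 27 29 30 39 43 45 46 51 53 54 57 58 60

Answer: 23 27 29 30 39 43 45 46 51 53 54 57 58 60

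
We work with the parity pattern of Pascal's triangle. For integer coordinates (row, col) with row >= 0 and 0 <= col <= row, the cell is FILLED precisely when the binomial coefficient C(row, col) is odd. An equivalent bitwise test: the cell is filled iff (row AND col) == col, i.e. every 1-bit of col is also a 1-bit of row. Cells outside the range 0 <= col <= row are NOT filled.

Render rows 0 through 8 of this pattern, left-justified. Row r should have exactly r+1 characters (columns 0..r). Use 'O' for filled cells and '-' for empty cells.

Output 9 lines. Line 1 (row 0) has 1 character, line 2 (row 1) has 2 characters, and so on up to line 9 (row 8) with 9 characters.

r0=0: O
r1=1: OO
r2=10: O-O
r3=11: OOOO
r4=100: O---O
r5=101: OO--OO
r6=110: O-O-O-O
r7=111: OOOOOOOO
r8=1000: O-------O

Answer: O
OO
O-O
OOOO
O---O
OO--OO
O-O-O-O
OOOOOOOO
O-------O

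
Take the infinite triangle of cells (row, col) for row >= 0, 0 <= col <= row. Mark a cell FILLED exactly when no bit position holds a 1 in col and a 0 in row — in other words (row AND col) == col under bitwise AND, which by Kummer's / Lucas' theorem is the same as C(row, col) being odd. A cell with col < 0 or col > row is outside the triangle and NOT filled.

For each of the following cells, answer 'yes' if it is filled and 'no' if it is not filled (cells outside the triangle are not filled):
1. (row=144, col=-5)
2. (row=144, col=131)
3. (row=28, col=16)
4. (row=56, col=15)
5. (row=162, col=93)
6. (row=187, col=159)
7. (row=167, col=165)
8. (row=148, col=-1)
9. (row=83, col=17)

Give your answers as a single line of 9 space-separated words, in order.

Answer: no no yes no no no yes no yes

Derivation:
(144,-5): col outside [0, 144] -> not filled
(144,131): row=0b10010000, col=0b10000011, row AND col = 0b10000000 = 128; 128 != 131 -> empty
(28,16): row=0b11100, col=0b10000, row AND col = 0b10000 = 16; 16 == 16 -> filled
(56,15): row=0b111000, col=0b1111, row AND col = 0b1000 = 8; 8 != 15 -> empty
(162,93): row=0b10100010, col=0b1011101, row AND col = 0b0 = 0; 0 != 93 -> empty
(187,159): row=0b10111011, col=0b10011111, row AND col = 0b10011011 = 155; 155 != 159 -> empty
(167,165): row=0b10100111, col=0b10100101, row AND col = 0b10100101 = 165; 165 == 165 -> filled
(148,-1): col outside [0, 148] -> not filled
(83,17): row=0b1010011, col=0b10001, row AND col = 0b10001 = 17; 17 == 17 -> filled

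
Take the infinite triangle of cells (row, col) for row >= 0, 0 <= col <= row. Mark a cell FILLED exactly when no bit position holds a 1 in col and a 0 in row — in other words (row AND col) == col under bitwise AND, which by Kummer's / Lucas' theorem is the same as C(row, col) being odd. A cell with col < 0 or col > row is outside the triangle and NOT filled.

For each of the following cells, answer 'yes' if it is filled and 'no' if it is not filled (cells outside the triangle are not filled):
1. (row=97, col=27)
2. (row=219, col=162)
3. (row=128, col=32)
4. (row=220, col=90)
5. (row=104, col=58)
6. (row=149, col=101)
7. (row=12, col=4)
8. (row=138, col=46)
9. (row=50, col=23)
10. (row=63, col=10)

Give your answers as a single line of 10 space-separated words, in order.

Answer: no no no no no no yes no no yes

Derivation:
(97,27): row=0b1100001, col=0b11011, row AND col = 0b1 = 1; 1 != 27 -> empty
(219,162): row=0b11011011, col=0b10100010, row AND col = 0b10000010 = 130; 130 != 162 -> empty
(128,32): row=0b10000000, col=0b100000, row AND col = 0b0 = 0; 0 != 32 -> empty
(220,90): row=0b11011100, col=0b1011010, row AND col = 0b1011000 = 88; 88 != 90 -> empty
(104,58): row=0b1101000, col=0b111010, row AND col = 0b101000 = 40; 40 != 58 -> empty
(149,101): row=0b10010101, col=0b1100101, row AND col = 0b101 = 5; 5 != 101 -> empty
(12,4): row=0b1100, col=0b100, row AND col = 0b100 = 4; 4 == 4 -> filled
(138,46): row=0b10001010, col=0b101110, row AND col = 0b1010 = 10; 10 != 46 -> empty
(50,23): row=0b110010, col=0b10111, row AND col = 0b10010 = 18; 18 != 23 -> empty
(63,10): row=0b111111, col=0b1010, row AND col = 0b1010 = 10; 10 == 10 -> filled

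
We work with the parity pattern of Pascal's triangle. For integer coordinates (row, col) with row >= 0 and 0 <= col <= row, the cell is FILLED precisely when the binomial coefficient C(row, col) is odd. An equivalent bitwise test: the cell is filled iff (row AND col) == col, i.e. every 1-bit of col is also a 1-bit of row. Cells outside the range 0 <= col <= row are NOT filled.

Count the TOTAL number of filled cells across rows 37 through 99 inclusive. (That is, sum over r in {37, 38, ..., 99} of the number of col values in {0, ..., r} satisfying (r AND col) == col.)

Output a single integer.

Answer: 986

Derivation:
r37=100101 pc3: +8 =8
r38=100110 pc3: +8 =16
r39=100111 pc4: +16 =32
r40=101000 pc2: +4 =36
r41=101001 pc3: +8 =44
r42=101010 pc3: +8 =52
r43=101011 pc4: +16 =68
r44=101100 pc3: +8 =76
r45=101101 pc4: +16 =92
r46=101110 pc4: +16 =108
r47=101111 pc5: +32 =140
r48=110000 pc2: +4 =144
r49=110001 pc3: +8 =152
r50=110010 pc3: +8 =160
r51=110011 pc4: +16 =176
r52=110100 pc3: +8 =184
r53=110101 pc4: +16 =200
r54=110110 pc4: +16 =216
r55=110111 pc5: +32 =248
r56=111000 pc3: +8 =256
r57=111001 pc4: +16 =272
r58=111010 pc4: +16 =288
r59=111011 pc5: +32 =320
r60=111100 pc4: +16 =336
r61=111101 pc5: +32 =368
r62=111110 pc5: +32 =400
r63=111111 pc6: +64 =464
r64=1000000 pc1: +2 =466
r65=1000001 pc2: +4 =470
r66=1000010 pc2: +4 =474
r67=1000011 pc3: +8 =482
r68=1000100 pc2: +4 =486
r69=1000101 pc3: +8 =494
r70=1000110 pc3: +8 =502
r71=1000111 pc4: +16 =518
r72=1001000 pc2: +4 =522
r73=1001001 pc3: +8 =530
r74=1001010 pc3: +8 =538
r75=1001011 pc4: +16 =554
r76=1001100 pc3: +8 =562
r77=1001101 pc4: +16 =578
r78=1001110 pc4: +16 =594
r79=1001111 pc5: +32 =626
r80=1010000 pc2: +4 =630
r81=1010001 pc3: +8 =638
r82=1010010 pc3: +8 =646
r83=1010011 pc4: +16 =662
r84=1010100 pc3: +8 =670
r85=1010101 pc4: +16 =686
r86=1010110 pc4: +16 =702
r87=1010111 pc5: +32 =734
r88=1011000 pc3: +8 =742
r89=1011001 pc4: +16 =758
r90=1011010 pc4: +16 =774
r91=1011011 pc5: +32 =806
r92=1011100 pc4: +16 =822
r93=1011101 pc5: +32 =854
r94=1011110 pc5: +32 =886
r95=1011111 pc6: +64 =950
r96=1100000 pc2: +4 =954
r97=1100001 pc3: +8 =962
r98=1100010 pc3: +8 =970
r99=1100011 pc4: +16 =986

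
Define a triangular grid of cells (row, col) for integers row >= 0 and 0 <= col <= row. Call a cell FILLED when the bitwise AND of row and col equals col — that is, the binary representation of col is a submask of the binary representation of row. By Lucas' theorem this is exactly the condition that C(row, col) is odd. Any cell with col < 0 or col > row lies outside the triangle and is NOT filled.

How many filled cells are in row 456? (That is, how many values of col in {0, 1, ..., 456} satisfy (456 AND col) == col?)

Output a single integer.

Answer: 16

Derivation:
456 in binary = 111001000
popcount(456) = number of 1-bits in 111001000 = 4
A col c satisfies (456 AND c) == c iff every set bit of c is also set in 456; each of the 4 set bits of 456 can independently be on or off in c.
count = 2^4 = 16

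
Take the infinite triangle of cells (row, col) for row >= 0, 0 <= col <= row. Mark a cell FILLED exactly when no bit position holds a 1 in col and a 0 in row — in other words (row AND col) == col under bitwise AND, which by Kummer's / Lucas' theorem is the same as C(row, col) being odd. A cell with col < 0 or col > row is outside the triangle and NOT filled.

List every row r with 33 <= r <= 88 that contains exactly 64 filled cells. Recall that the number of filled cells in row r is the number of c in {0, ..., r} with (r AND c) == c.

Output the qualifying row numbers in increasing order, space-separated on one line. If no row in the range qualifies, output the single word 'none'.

Answer: 63

Derivation:
Row r has 2^popcount(r) filled cells, so we need popcount(r) = log2(64) = 6.
Scan r = 33..88 and keep those with exactly 6 one-bits:
r=33=100001 popcount=2 -> skip
r=34=100010 popcount=2 -> skip
r=35=100011 popcount=3 -> skip
r=36=100100 popcount=2 -> skip
r=37=100101 popcount=3 -> skip
r=38=100110 popcount=3 -> skip
r=39=100111 popcount=4 -> skip
r=40=101000 popcount=2 -> skip
r=41=101001 popcount=3 -> skip
r=42=101010 popcount=3 -> skip
r=43=101011 popcount=4 -> skip
r=44=101100 popcount=3 -> skip
r=45=101101 popcount=4 -> skip
r=46=101110 popcount=4 -> skip
r=47=101111 popcount=5 -> skip
r=48=110000 popcount=2 -> skip
r=49=110001 popcount=3 -> skip
r=50=110010 popcount=3 -> skip
r=51=110011 popcount=4 -> skip
r=52=110100 popcount=3 -> skip
r=53=110101 popcount=4 -> skip
r=54=110110 popcount=4 -> skip
r=55=110111 popcount=5 -> skip
r=56=111000 popcount=3 -> skip
r=57=111001 popcount=4 -> skip
r=58=111010 popcount=4 -> skip
r=59=111011 popcount=5 -> skip
r=60=111100 popcount=4 -> skip
r=61=111101 popcount=5 -> skip
r=62=111110 popcount=5 -> skip
r=63=111111 popcount=6 -> KEEP
r=64=1000000 popcount=1 -> skip
r=65=1000001 popcount=2 -> skip
r=66=1000010 popcount=2 -> skip
r=67=1000011 popcount=3 -> skip
r=68=1000100 popcount=2 -> skip
r=69=1000101 popcount=3 -> skip
r=70=1000110 popcount=3 -> skip
r=71=1000111 popcount=4 -> skip
r=72=1001000 popcount=2 -> skip
r=73=1001001 popcount=3 -> skip
r=74=1001010 popcount=3 -> skip
r=75=1001011 popcount=4 -> skip
r=76=1001100 popcount=3 -> skip
r=77=1001101 popcount=4 -> skip
r=78=1001110 popcount=4 -> skip
r=79=1001111 popcount=5 -> skip
r=80=1010000 popcount=2 -> skip
r=81=1010001 popcount=3 -> skip
r=82=1010010 popcount=3 -> skip
r=83=1010011 popcount=4 -> skip
r=84=1010100 popcount=3 -> skip
r=85=1010101 popcount=4 -> skip
r=86=1010110 popcount=4 -> skip
r=87=1010111 popcount=5 -> skip
r=88=1011000 popcount=3 -> skip
Kept rows: 63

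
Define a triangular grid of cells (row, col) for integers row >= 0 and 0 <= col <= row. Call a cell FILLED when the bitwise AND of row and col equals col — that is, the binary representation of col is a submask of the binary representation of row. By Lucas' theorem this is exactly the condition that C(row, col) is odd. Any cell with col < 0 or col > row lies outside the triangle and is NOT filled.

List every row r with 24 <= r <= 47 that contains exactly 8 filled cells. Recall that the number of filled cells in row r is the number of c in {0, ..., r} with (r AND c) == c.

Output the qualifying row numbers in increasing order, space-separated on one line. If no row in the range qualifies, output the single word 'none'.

Row r has 2^popcount(r) filled cells, so we need popcount(r) = log2(8) = 3.
Scan r = 24..47 and keep those with exactly 3 one-bits:
r=24=11000 popcount=2 -> skip
r=25=11001 popcount=3 -> KEEP
r=26=11010 popcount=3 -> KEEP
r=27=11011 popcount=4 -> skip
r=28=11100 popcount=3 -> KEEP
r=29=11101 popcount=4 -> skip
r=30=11110 popcount=4 -> skip
r=31=11111 popcount=5 -> skip
r=32=100000 popcount=1 -> skip
r=33=100001 popcount=2 -> skip
r=34=100010 popcount=2 -> skip
r=35=100011 popcount=3 -> KEEP
r=36=100100 popcount=2 -> skip
r=37=100101 popcount=3 -> KEEP
r=38=100110 popcount=3 -> KEEP
r=39=100111 popcount=4 -> skip
r=40=101000 popcount=2 -> skip
r=41=101001 popcount=3 -> KEEP
r=42=101010 popcount=3 -> KEEP
r=43=101011 popcount=4 -> skip
r=44=101100 popcount=3 -> KEEP
r=45=101101 popcount=4 -> skip
r=46=101110 popcount=4 -> skip
r=47=101111 popcount=5 -> skip
Kept rows: 25 26 28 35 37 38 41 42 44

Answer: 25 26 28 35 37 38 41 42 44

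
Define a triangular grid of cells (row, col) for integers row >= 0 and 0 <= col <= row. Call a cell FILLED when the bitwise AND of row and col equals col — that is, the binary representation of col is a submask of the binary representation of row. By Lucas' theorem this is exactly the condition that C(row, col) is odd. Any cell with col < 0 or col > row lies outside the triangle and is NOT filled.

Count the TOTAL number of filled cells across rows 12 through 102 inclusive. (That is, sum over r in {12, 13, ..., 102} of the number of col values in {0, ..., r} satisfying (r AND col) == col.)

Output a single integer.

Answer: 1246

Derivation:
r12=1100 pc2: +4 =4
r13=1101 pc3: +8 =12
r14=1110 pc3: +8 =20
r15=1111 pc4: +16 =36
r16=10000 pc1: +2 =38
r17=10001 pc2: +4 =42
r18=10010 pc2: +4 =46
r19=10011 pc3: +8 =54
r20=10100 pc2: +4 =58
r21=10101 pc3: +8 =66
r22=10110 pc3: +8 =74
r23=10111 pc4: +16 =90
r24=11000 pc2: +4 =94
r25=11001 pc3: +8 =102
r26=11010 pc3: +8 =110
r27=11011 pc4: +16 =126
r28=11100 pc3: +8 =134
r29=11101 pc4: +16 =150
r30=11110 pc4: +16 =166
r31=11111 pc5: +32 =198
r32=100000 pc1: +2 =200
r33=100001 pc2: +4 =204
r34=100010 pc2: +4 =208
r35=100011 pc3: +8 =216
r36=100100 pc2: +4 =220
r37=100101 pc3: +8 =228
r38=100110 pc3: +8 =236
r39=100111 pc4: +16 =252
r40=101000 pc2: +4 =256
r41=101001 pc3: +8 =264
r42=101010 pc3: +8 =272
r43=101011 pc4: +16 =288
r44=101100 pc3: +8 =296
r45=101101 pc4: +16 =312
r46=101110 pc4: +16 =328
r47=101111 pc5: +32 =360
r48=110000 pc2: +4 =364
r49=110001 pc3: +8 =372
r50=110010 pc3: +8 =380
r51=110011 pc4: +16 =396
r52=110100 pc3: +8 =404
r53=110101 pc4: +16 =420
r54=110110 pc4: +16 =436
r55=110111 pc5: +32 =468
r56=111000 pc3: +8 =476
r57=111001 pc4: +16 =492
r58=111010 pc4: +16 =508
r59=111011 pc5: +32 =540
r60=111100 pc4: +16 =556
r61=111101 pc5: +32 =588
r62=111110 pc5: +32 =620
r63=111111 pc6: +64 =684
r64=1000000 pc1: +2 =686
r65=1000001 pc2: +4 =690
r66=1000010 pc2: +4 =694
r67=1000011 pc3: +8 =702
r68=1000100 pc2: +4 =706
r69=1000101 pc3: +8 =714
r70=1000110 pc3: +8 =722
r71=1000111 pc4: +16 =738
r72=1001000 pc2: +4 =742
r73=1001001 pc3: +8 =750
r74=1001010 pc3: +8 =758
r75=1001011 pc4: +16 =774
r76=1001100 pc3: +8 =782
r77=1001101 pc4: +16 =798
r78=1001110 pc4: +16 =814
r79=1001111 pc5: +32 =846
r80=1010000 pc2: +4 =850
r81=1010001 pc3: +8 =858
r82=1010010 pc3: +8 =866
r83=1010011 pc4: +16 =882
r84=1010100 pc3: +8 =890
r85=1010101 pc4: +16 =906
r86=1010110 pc4: +16 =922
r87=1010111 pc5: +32 =954
r88=1011000 pc3: +8 =962
r89=1011001 pc4: +16 =978
r90=1011010 pc4: +16 =994
r91=1011011 pc5: +32 =1026
r92=1011100 pc4: +16 =1042
r93=1011101 pc5: +32 =1074
r94=1011110 pc5: +32 =1106
r95=1011111 pc6: +64 =1170
r96=1100000 pc2: +4 =1174
r97=1100001 pc3: +8 =1182
r98=1100010 pc3: +8 =1190
r99=1100011 pc4: +16 =1206
r100=1100100 pc3: +8 =1214
r101=1100101 pc4: +16 =1230
r102=1100110 pc4: +16 =1246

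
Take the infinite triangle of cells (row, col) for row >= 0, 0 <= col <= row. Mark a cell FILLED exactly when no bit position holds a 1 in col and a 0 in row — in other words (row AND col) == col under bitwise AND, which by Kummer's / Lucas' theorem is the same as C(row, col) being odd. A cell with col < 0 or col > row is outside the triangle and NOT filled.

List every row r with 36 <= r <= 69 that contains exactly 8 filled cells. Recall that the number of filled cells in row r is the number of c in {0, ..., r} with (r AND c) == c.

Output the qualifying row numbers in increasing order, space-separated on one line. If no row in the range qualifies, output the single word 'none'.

Row r has 2^popcount(r) filled cells, so we need popcount(r) = log2(8) = 3.
Scan r = 36..69 and keep those with exactly 3 one-bits:
r=36=100100 popcount=2 -> skip
r=37=100101 popcount=3 -> KEEP
r=38=100110 popcount=3 -> KEEP
r=39=100111 popcount=4 -> skip
r=40=101000 popcount=2 -> skip
r=41=101001 popcount=3 -> KEEP
r=42=101010 popcount=3 -> KEEP
r=43=101011 popcount=4 -> skip
r=44=101100 popcount=3 -> KEEP
r=45=101101 popcount=4 -> skip
r=46=101110 popcount=4 -> skip
r=47=101111 popcount=5 -> skip
r=48=110000 popcount=2 -> skip
r=49=110001 popcount=3 -> KEEP
r=50=110010 popcount=3 -> KEEP
r=51=110011 popcount=4 -> skip
r=52=110100 popcount=3 -> KEEP
r=53=110101 popcount=4 -> skip
r=54=110110 popcount=4 -> skip
r=55=110111 popcount=5 -> skip
r=56=111000 popcount=3 -> KEEP
r=57=111001 popcount=4 -> skip
r=58=111010 popcount=4 -> skip
r=59=111011 popcount=5 -> skip
r=60=111100 popcount=4 -> skip
r=61=111101 popcount=5 -> skip
r=62=111110 popcount=5 -> skip
r=63=111111 popcount=6 -> skip
r=64=1000000 popcount=1 -> skip
r=65=1000001 popcount=2 -> skip
r=66=1000010 popcount=2 -> skip
r=67=1000011 popcount=3 -> KEEP
r=68=1000100 popcount=2 -> skip
r=69=1000101 popcount=3 -> KEEP
Kept rows: 37 38 41 42 44 49 50 52 56 67 69

Answer: 37 38 41 42 44 49 50 52 56 67 69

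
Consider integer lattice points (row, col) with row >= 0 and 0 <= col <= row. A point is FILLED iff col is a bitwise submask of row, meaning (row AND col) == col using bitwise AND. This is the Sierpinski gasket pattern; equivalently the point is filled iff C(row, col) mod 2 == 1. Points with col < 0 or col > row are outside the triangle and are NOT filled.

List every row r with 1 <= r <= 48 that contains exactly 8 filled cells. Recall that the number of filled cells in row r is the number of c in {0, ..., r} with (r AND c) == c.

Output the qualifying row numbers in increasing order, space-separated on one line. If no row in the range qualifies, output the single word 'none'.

Answer: 7 11 13 14 19 21 22 25 26 28 35 37 38 41 42 44

Derivation:
Row r has 2^popcount(r) filled cells, so we need popcount(r) = log2(8) = 3.
Scan r = 1..48 and keep those with exactly 3 one-bits:
r=1=1 popcount=1 -> skip
r=2=10 popcount=1 -> skip
r=3=11 popcount=2 -> skip
r=4=100 popcount=1 -> skip
r=5=101 popcount=2 -> skip
r=6=110 popcount=2 -> skip
r=7=111 popcount=3 -> KEEP
r=8=1000 popcount=1 -> skip
r=9=1001 popcount=2 -> skip
r=10=1010 popcount=2 -> skip
r=11=1011 popcount=3 -> KEEP
r=12=1100 popcount=2 -> skip
r=13=1101 popcount=3 -> KEEP
r=14=1110 popcount=3 -> KEEP
r=15=1111 popcount=4 -> skip
r=16=10000 popcount=1 -> skip
r=17=10001 popcount=2 -> skip
r=18=10010 popcount=2 -> skip
r=19=10011 popcount=3 -> KEEP
r=20=10100 popcount=2 -> skip
r=21=10101 popcount=3 -> KEEP
r=22=10110 popcount=3 -> KEEP
r=23=10111 popcount=4 -> skip
r=24=11000 popcount=2 -> skip
r=25=11001 popcount=3 -> KEEP
r=26=11010 popcount=3 -> KEEP
r=27=11011 popcount=4 -> skip
r=28=11100 popcount=3 -> KEEP
r=29=11101 popcount=4 -> skip
r=30=11110 popcount=4 -> skip
r=31=11111 popcount=5 -> skip
r=32=100000 popcount=1 -> skip
r=33=100001 popcount=2 -> skip
r=34=100010 popcount=2 -> skip
r=35=100011 popcount=3 -> KEEP
r=36=100100 popcount=2 -> skip
r=37=100101 popcount=3 -> KEEP
r=38=100110 popcount=3 -> KEEP
r=39=100111 popcount=4 -> skip
r=40=101000 popcount=2 -> skip
r=41=101001 popcount=3 -> KEEP
r=42=101010 popcount=3 -> KEEP
r=43=101011 popcount=4 -> skip
r=44=101100 popcount=3 -> KEEP
r=45=101101 popcount=4 -> skip
r=46=101110 popcount=4 -> skip
r=47=101111 popcount=5 -> skip
r=48=110000 popcount=2 -> skip
Kept rows: 7 11 13 14 19 21 22 25 26 28 35 37 38 41 42 44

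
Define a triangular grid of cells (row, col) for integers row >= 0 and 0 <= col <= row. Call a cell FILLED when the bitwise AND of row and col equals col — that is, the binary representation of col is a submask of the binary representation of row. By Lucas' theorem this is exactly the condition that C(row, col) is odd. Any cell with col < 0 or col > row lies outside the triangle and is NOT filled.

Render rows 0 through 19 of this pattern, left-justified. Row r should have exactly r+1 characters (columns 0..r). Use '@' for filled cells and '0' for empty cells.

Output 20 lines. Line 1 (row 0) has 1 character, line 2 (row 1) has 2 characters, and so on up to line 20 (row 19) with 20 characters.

Answer: @
@@
@0@
@@@@
@000@
@@00@@
@0@0@0@
@@@@@@@@
@0000000@
@@000000@@
@0@00000@0@
@@@@0000@@@@
@000@000@000@
@@00@@00@@00@@
@0@0@0@0@0@0@0@
@@@@@@@@@@@@@@@@
@000000000000000@
@@00000000000000@@
@0@0000000000000@0@
@@@@000000000000@@@@

Derivation:
r0=0: @
r1=1: @@
r2=10: @0@
r3=11: @@@@
r4=100: @000@
r5=101: @@00@@
r6=110: @0@0@0@
r7=111: @@@@@@@@
r8=1000: @0000000@
r9=1001: @@000000@@
r10=1010: @0@00000@0@
r11=1011: @@@@0000@@@@
r12=1100: @000@000@000@
r13=1101: @@00@@00@@00@@
r14=1110: @0@0@0@0@0@0@0@
r15=1111: @@@@@@@@@@@@@@@@
r16=10000: @000000000000000@
r17=10001: @@00000000000000@@
r18=10010: @0@0000000000000@0@
r19=10011: @@@@000000000000@@@@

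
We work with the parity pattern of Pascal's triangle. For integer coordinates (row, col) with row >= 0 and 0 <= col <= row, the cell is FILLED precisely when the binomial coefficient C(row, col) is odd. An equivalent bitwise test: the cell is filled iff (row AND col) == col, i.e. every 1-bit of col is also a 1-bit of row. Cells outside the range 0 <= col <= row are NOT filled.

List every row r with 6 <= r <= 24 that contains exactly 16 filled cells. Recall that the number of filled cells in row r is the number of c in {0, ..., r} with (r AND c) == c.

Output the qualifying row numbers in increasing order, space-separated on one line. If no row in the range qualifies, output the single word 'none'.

Row r has 2^popcount(r) filled cells, so we need popcount(r) = log2(16) = 4.
Scan r = 6..24 and keep those with exactly 4 one-bits:
r=6=110 popcount=2 -> skip
r=7=111 popcount=3 -> skip
r=8=1000 popcount=1 -> skip
r=9=1001 popcount=2 -> skip
r=10=1010 popcount=2 -> skip
r=11=1011 popcount=3 -> skip
r=12=1100 popcount=2 -> skip
r=13=1101 popcount=3 -> skip
r=14=1110 popcount=3 -> skip
r=15=1111 popcount=4 -> KEEP
r=16=10000 popcount=1 -> skip
r=17=10001 popcount=2 -> skip
r=18=10010 popcount=2 -> skip
r=19=10011 popcount=3 -> skip
r=20=10100 popcount=2 -> skip
r=21=10101 popcount=3 -> skip
r=22=10110 popcount=3 -> skip
r=23=10111 popcount=4 -> KEEP
r=24=11000 popcount=2 -> skip
Kept rows: 15 23

Answer: 15 23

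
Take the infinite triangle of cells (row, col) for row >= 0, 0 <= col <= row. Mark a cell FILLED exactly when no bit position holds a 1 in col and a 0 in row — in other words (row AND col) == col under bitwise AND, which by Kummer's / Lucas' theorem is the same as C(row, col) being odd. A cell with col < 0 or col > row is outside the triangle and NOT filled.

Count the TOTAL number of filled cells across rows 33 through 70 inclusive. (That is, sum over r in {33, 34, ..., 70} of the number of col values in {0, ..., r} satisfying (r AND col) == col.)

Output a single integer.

r33=100001 pc2: +4 =4
r34=100010 pc2: +4 =8
r35=100011 pc3: +8 =16
r36=100100 pc2: +4 =20
r37=100101 pc3: +8 =28
r38=100110 pc3: +8 =36
r39=100111 pc4: +16 =52
r40=101000 pc2: +4 =56
r41=101001 pc3: +8 =64
r42=101010 pc3: +8 =72
r43=101011 pc4: +16 =88
r44=101100 pc3: +8 =96
r45=101101 pc4: +16 =112
r46=101110 pc4: +16 =128
r47=101111 pc5: +32 =160
r48=110000 pc2: +4 =164
r49=110001 pc3: +8 =172
r50=110010 pc3: +8 =180
r51=110011 pc4: +16 =196
r52=110100 pc3: +8 =204
r53=110101 pc4: +16 =220
r54=110110 pc4: +16 =236
r55=110111 pc5: +32 =268
r56=111000 pc3: +8 =276
r57=111001 pc4: +16 =292
r58=111010 pc4: +16 =308
r59=111011 pc5: +32 =340
r60=111100 pc4: +16 =356
r61=111101 pc5: +32 =388
r62=111110 pc5: +32 =420
r63=111111 pc6: +64 =484
r64=1000000 pc1: +2 =486
r65=1000001 pc2: +4 =490
r66=1000010 pc2: +4 =494
r67=1000011 pc3: +8 =502
r68=1000100 pc2: +4 =506
r69=1000101 pc3: +8 =514
r70=1000110 pc3: +8 =522

Answer: 522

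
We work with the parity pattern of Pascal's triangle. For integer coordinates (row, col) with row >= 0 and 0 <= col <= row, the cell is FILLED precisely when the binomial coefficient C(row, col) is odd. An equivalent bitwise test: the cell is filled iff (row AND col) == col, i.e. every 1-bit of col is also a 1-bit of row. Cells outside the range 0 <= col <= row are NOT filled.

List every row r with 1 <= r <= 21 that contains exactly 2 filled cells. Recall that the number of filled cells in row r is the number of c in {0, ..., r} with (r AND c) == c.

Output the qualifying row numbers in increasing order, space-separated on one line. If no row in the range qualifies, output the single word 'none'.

Answer: 1 2 4 8 16

Derivation:
Row r has 2^popcount(r) filled cells, so we need popcount(r) = log2(2) = 1.
Scan r = 1..21 and keep those with exactly 1 one-bits:
r=1=1 popcount=1 -> KEEP
r=2=10 popcount=1 -> KEEP
r=3=11 popcount=2 -> skip
r=4=100 popcount=1 -> KEEP
r=5=101 popcount=2 -> skip
r=6=110 popcount=2 -> skip
r=7=111 popcount=3 -> skip
r=8=1000 popcount=1 -> KEEP
r=9=1001 popcount=2 -> skip
r=10=1010 popcount=2 -> skip
r=11=1011 popcount=3 -> skip
r=12=1100 popcount=2 -> skip
r=13=1101 popcount=3 -> skip
r=14=1110 popcount=3 -> skip
r=15=1111 popcount=4 -> skip
r=16=10000 popcount=1 -> KEEP
r=17=10001 popcount=2 -> skip
r=18=10010 popcount=2 -> skip
r=19=10011 popcount=3 -> skip
r=20=10100 popcount=2 -> skip
r=21=10101 popcount=3 -> skip
Kept rows: 1 2 4 8 16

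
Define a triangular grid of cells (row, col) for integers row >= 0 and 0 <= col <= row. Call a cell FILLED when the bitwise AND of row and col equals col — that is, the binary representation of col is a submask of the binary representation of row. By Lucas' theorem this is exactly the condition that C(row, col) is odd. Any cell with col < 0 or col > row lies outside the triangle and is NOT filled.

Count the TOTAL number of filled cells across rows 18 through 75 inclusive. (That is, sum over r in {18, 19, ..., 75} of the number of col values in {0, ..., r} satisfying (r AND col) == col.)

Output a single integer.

Answer: 732

Derivation:
r18=10010 pc2: +4 =4
r19=10011 pc3: +8 =12
r20=10100 pc2: +4 =16
r21=10101 pc3: +8 =24
r22=10110 pc3: +8 =32
r23=10111 pc4: +16 =48
r24=11000 pc2: +4 =52
r25=11001 pc3: +8 =60
r26=11010 pc3: +8 =68
r27=11011 pc4: +16 =84
r28=11100 pc3: +8 =92
r29=11101 pc4: +16 =108
r30=11110 pc4: +16 =124
r31=11111 pc5: +32 =156
r32=100000 pc1: +2 =158
r33=100001 pc2: +4 =162
r34=100010 pc2: +4 =166
r35=100011 pc3: +8 =174
r36=100100 pc2: +4 =178
r37=100101 pc3: +8 =186
r38=100110 pc3: +8 =194
r39=100111 pc4: +16 =210
r40=101000 pc2: +4 =214
r41=101001 pc3: +8 =222
r42=101010 pc3: +8 =230
r43=101011 pc4: +16 =246
r44=101100 pc3: +8 =254
r45=101101 pc4: +16 =270
r46=101110 pc4: +16 =286
r47=101111 pc5: +32 =318
r48=110000 pc2: +4 =322
r49=110001 pc3: +8 =330
r50=110010 pc3: +8 =338
r51=110011 pc4: +16 =354
r52=110100 pc3: +8 =362
r53=110101 pc4: +16 =378
r54=110110 pc4: +16 =394
r55=110111 pc5: +32 =426
r56=111000 pc3: +8 =434
r57=111001 pc4: +16 =450
r58=111010 pc4: +16 =466
r59=111011 pc5: +32 =498
r60=111100 pc4: +16 =514
r61=111101 pc5: +32 =546
r62=111110 pc5: +32 =578
r63=111111 pc6: +64 =642
r64=1000000 pc1: +2 =644
r65=1000001 pc2: +4 =648
r66=1000010 pc2: +4 =652
r67=1000011 pc3: +8 =660
r68=1000100 pc2: +4 =664
r69=1000101 pc3: +8 =672
r70=1000110 pc3: +8 =680
r71=1000111 pc4: +16 =696
r72=1001000 pc2: +4 =700
r73=1001001 pc3: +8 =708
r74=1001010 pc3: +8 =716
r75=1001011 pc4: +16 =732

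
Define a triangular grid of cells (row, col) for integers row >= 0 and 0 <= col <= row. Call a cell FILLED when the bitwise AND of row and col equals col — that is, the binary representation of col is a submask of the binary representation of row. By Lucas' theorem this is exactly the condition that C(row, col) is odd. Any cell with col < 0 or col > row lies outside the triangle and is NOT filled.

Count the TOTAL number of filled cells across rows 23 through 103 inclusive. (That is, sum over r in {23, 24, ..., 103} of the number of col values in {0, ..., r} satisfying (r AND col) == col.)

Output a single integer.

Answer: 1204

Derivation:
r23=10111 pc4: +16 =16
r24=11000 pc2: +4 =20
r25=11001 pc3: +8 =28
r26=11010 pc3: +8 =36
r27=11011 pc4: +16 =52
r28=11100 pc3: +8 =60
r29=11101 pc4: +16 =76
r30=11110 pc4: +16 =92
r31=11111 pc5: +32 =124
r32=100000 pc1: +2 =126
r33=100001 pc2: +4 =130
r34=100010 pc2: +4 =134
r35=100011 pc3: +8 =142
r36=100100 pc2: +4 =146
r37=100101 pc3: +8 =154
r38=100110 pc3: +8 =162
r39=100111 pc4: +16 =178
r40=101000 pc2: +4 =182
r41=101001 pc3: +8 =190
r42=101010 pc3: +8 =198
r43=101011 pc4: +16 =214
r44=101100 pc3: +8 =222
r45=101101 pc4: +16 =238
r46=101110 pc4: +16 =254
r47=101111 pc5: +32 =286
r48=110000 pc2: +4 =290
r49=110001 pc3: +8 =298
r50=110010 pc3: +8 =306
r51=110011 pc4: +16 =322
r52=110100 pc3: +8 =330
r53=110101 pc4: +16 =346
r54=110110 pc4: +16 =362
r55=110111 pc5: +32 =394
r56=111000 pc3: +8 =402
r57=111001 pc4: +16 =418
r58=111010 pc4: +16 =434
r59=111011 pc5: +32 =466
r60=111100 pc4: +16 =482
r61=111101 pc5: +32 =514
r62=111110 pc5: +32 =546
r63=111111 pc6: +64 =610
r64=1000000 pc1: +2 =612
r65=1000001 pc2: +4 =616
r66=1000010 pc2: +4 =620
r67=1000011 pc3: +8 =628
r68=1000100 pc2: +4 =632
r69=1000101 pc3: +8 =640
r70=1000110 pc3: +8 =648
r71=1000111 pc4: +16 =664
r72=1001000 pc2: +4 =668
r73=1001001 pc3: +8 =676
r74=1001010 pc3: +8 =684
r75=1001011 pc4: +16 =700
r76=1001100 pc3: +8 =708
r77=1001101 pc4: +16 =724
r78=1001110 pc4: +16 =740
r79=1001111 pc5: +32 =772
r80=1010000 pc2: +4 =776
r81=1010001 pc3: +8 =784
r82=1010010 pc3: +8 =792
r83=1010011 pc4: +16 =808
r84=1010100 pc3: +8 =816
r85=1010101 pc4: +16 =832
r86=1010110 pc4: +16 =848
r87=1010111 pc5: +32 =880
r88=1011000 pc3: +8 =888
r89=1011001 pc4: +16 =904
r90=1011010 pc4: +16 =920
r91=1011011 pc5: +32 =952
r92=1011100 pc4: +16 =968
r93=1011101 pc5: +32 =1000
r94=1011110 pc5: +32 =1032
r95=1011111 pc6: +64 =1096
r96=1100000 pc2: +4 =1100
r97=1100001 pc3: +8 =1108
r98=1100010 pc3: +8 =1116
r99=1100011 pc4: +16 =1132
r100=1100100 pc3: +8 =1140
r101=1100101 pc4: +16 =1156
r102=1100110 pc4: +16 =1172
r103=1100111 pc5: +32 =1204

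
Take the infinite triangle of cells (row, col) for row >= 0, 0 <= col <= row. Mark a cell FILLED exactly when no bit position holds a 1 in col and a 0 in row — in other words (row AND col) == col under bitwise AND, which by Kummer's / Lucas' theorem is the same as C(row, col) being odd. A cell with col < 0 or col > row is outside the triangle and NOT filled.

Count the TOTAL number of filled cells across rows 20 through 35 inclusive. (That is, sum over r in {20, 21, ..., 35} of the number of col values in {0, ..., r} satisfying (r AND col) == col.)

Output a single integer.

r20=10100 pc2: +4 =4
r21=10101 pc3: +8 =12
r22=10110 pc3: +8 =20
r23=10111 pc4: +16 =36
r24=11000 pc2: +4 =40
r25=11001 pc3: +8 =48
r26=11010 pc3: +8 =56
r27=11011 pc4: +16 =72
r28=11100 pc3: +8 =80
r29=11101 pc4: +16 =96
r30=11110 pc4: +16 =112
r31=11111 pc5: +32 =144
r32=100000 pc1: +2 =146
r33=100001 pc2: +4 =150
r34=100010 pc2: +4 =154
r35=100011 pc3: +8 =162

Answer: 162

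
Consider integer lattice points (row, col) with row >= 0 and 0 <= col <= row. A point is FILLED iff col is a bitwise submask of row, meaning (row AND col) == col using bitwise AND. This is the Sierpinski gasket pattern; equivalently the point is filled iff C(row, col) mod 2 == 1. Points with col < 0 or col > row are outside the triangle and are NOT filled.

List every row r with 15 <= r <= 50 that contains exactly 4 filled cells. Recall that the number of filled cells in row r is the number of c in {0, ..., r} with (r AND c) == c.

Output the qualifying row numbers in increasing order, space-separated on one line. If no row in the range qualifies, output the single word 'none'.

Answer: 17 18 20 24 33 34 36 40 48

Derivation:
Row r has 2^popcount(r) filled cells, so we need popcount(r) = log2(4) = 2.
Scan r = 15..50 and keep those with exactly 2 one-bits:
r=15=1111 popcount=4 -> skip
r=16=10000 popcount=1 -> skip
r=17=10001 popcount=2 -> KEEP
r=18=10010 popcount=2 -> KEEP
r=19=10011 popcount=3 -> skip
r=20=10100 popcount=2 -> KEEP
r=21=10101 popcount=3 -> skip
r=22=10110 popcount=3 -> skip
r=23=10111 popcount=4 -> skip
r=24=11000 popcount=2 -> KEEP
r=25=11001 popcount=3 -> skip
r=26=11010 popcount=3 -> skip
r=27=11011 popcount=4 -> skip
r=28=11100 popcount=3 -> skip
r=29=11101 popcount=4 -> skip
r=30=11110 popcount=4 -> skip
r=31=11111 popcount=5 -> skip
r=32=100000 popcount=1 -> skip
r=33=100001 popcount=2 -> KEEP
r=34=100010 popcount=2 -> KEEP
r=35=100011 popcount=3 -> skip
r=36=100100 popcount=2 -> KEEP
r=37=100101 popcount=3 -> skip
r=38=100110 popcount=3 -> skip
r=39=100111 popcount=4 -> skip
r=40=101000 popcount=2 -> KEEP
r=41=101001 popcount=3 -> skip
r=42=101010 popcount=3 -> skip
r=43=101011 popcount=4 -> skip
r=44=101100 popcount=3 -> skip
r=45=101101 popcount=4 -> skip
r=46=101110 popcount=4 -> skip
r=47=101111 popcount=5 -> skip
r=48=110000 popcount=2 -> KEEP
r=49=110001 popcount=3 -> skip
r=50=110010 popcount=3 -> skip
Kept rows: 17 18 20 24 33 34 36 40 48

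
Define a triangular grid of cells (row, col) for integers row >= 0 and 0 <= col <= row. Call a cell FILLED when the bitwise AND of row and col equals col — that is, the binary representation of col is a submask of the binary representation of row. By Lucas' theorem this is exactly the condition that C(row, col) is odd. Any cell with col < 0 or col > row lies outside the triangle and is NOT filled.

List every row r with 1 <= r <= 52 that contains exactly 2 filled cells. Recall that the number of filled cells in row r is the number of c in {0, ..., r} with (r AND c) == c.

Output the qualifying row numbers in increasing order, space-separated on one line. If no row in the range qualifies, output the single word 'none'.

Row r has 2^popcount(r) filled cells, so we need popcount(r) = log2(2) = 1.
Scan r = 1..52 and keep those with exactly 1 one-bits:
r=1=1 popcount=1 -> KEEP
r=2=10 popcount=1 -> KEEP
r=3=11 popcount=2 -> skip
r=4=100 popcount=1 -> KEEP
r=5=101 popcount=2 -> skip
r=6=110 popcount=2 -> skip
r=7=111 popcount=3 -> skip
r=8=1000 popcount=1 -> KEEP
r=9=1001 popcount=2 -> skip
r=10=1010 popcount=2 -> skip
r=11=1011 popcount=3 -> skip
r=12=1100 popcount=2 -> skip
r=13=1101 popcount=3 -> skip
r=14=1110 popcount=3 -> skip
r=15=1111 popcount=4 -> skip
r=16=10000 popcount=1 -> KEEP
r=17=10001 popcount=2 -> skip
r=18=10010 popcount=2 -> skip
r=19=10011 popcount=3 -> skip
r=20=10100 popcount=2 -> skip
r=21=10101 popcount=3 -> skip
r=22=10110 popcount=3 -> skip
r=23=10111 popcount=4 -> skip
r=24=11000 popcount=2 -> skip
r=25=11001 popcount=3 -> skip
r=26=11010 popcount=3 -> skip
r=27=11011 popcount=4 -> skip
r=28=11100 popcount=3 -> skip
r=29=11101 popcount=4 -> skip
r=30=11110 popcount=4 -> skip
r=31=11111 popcount=5 -> skip
r=32=100000 popcount=1 -> KEEP
r=33=100001 popcount=2 -> skip
r=34=100010 popcount=2 -> skip
r=35=100011 popcount=3 -> skip
r=36=100100 popcount=2 -> skip
r=37=100101 popcount=3 -> skip
r=38=100110 popcount=3 -> skip
r=39=100111 popcount=4 -> skip
r=40=101000 popcount=2 -> skip
r=41=101001 popcount=3 -> skip
r=42=101010 popcount=3 -> skip
r=43=101011 popcount=4 -> skip
r=44=101100 popcount=3 -> skip
r=45=101101 popcount=4 -> skip
r=46=101110 popcount=4 -> skip
r=47=101111 popcount=5 -> skip
r=48=110000 popcount=2 -> skip
r=49=110001 popcount=3 -> skip
r=50=110010 popcount=3 -> skip
r=51=110011 popcount=4 -> skip
r=52=110100 popcount=3 -> skip
Kept rows: 1 2 4 8 16 32

Answer: 1 2 4 8 16 32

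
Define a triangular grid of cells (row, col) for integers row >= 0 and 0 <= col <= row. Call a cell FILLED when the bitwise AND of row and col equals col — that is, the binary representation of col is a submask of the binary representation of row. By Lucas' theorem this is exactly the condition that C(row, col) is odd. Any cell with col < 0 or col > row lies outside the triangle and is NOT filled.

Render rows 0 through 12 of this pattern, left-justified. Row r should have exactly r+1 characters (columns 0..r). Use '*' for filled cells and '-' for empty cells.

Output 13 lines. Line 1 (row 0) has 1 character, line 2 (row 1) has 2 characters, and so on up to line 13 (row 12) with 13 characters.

r0=0: *
r1=1: **
r2=10: *-*
r3=11: ****
r4=100: *---*
r5=101: **--**
r6=110: *-*-*-*
r7=111: ********
r8=1000: *-------*
r9=1001: **------**
r10=1010: *-*-----*-*
r11=1011: ****----****
r12=1100: *---*---*---*

Answer: *
**
*-*
****
*---*
**--**
*-*-*-*
********
*-------*
**------**
*-*-----*-*
****----****
*---*---*---*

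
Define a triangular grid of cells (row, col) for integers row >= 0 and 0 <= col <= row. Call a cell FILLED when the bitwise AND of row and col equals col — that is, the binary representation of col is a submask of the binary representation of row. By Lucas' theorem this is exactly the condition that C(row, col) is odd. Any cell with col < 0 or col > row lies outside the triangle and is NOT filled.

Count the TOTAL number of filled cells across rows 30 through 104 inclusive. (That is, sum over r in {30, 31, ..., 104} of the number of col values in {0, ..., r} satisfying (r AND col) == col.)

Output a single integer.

Answer: 1136

Derivation:
r30=11110 pc4: +16 =16
r31=11111 pc5: +32 =48
r32=100000 pc1: +2 =50
r33=100001 pc2: +4 =54
r34=100010 pc2: +4 =58
r35=100011 pc3: +8 =66
r36=100100 pc2: +4 =70
r37=100101 pc3: +8 =78
r38=100110 pc3: +8 =86
r39=100111 pc4: +16 =102
r40=101000 pc2: +4 =106
r41=101001 pc3: +8 =114
r42=101010 pc3: +8 =122
r43=101011 pc4: +16 =138
r44=101100 pc3: +8 =146
r45=101101 pc4: +16 =162
r46=101110 pc4: +16 =178
r47=101111 pc5: +32 =210
r48=110000 pc2: +4 =214
r49=110001 pc3: +8 =222
r50=110010 pc3: +8 =230
r51=110011 pc4: +16 =246
r52=110100 pc3: +8 =254
r53=110101 pc4: +16 =270
r54=110110 pc4: +16 =286
r55=110111 pc5: +32 =318
r56=111000 pc3: +8 =326
r57=111001 pc4: +16 =342
r58=111010 pc4: +16 =358
r59=111011 pc5: +32 =390
r60=111100 pc4: +16 =406
r61=111101 pc5: +32 =438
r62=111110 pc5: +32 =470
r63=111111 pc6: +64 =534
r64=1000000 pc1: +2 =536
r65=1000001 pc2: +4 =540
r66=1000010 pc2: +4 =544
r67=1000011 pc3: +8 =552
r68=1000100 pc2: +4 =556
r69=1000101 pc3: +8 =564
r70=1000110 pc3: +8 =572
r71=1000111 pc4: +16 =588
r72=1001000 pc2: +4 =592
r73=1001001 pc3: +8 =600
r74=1001010 pc3: +8 =608
r75=1001011 pc4: +16 =624
r76=1001100 pc3: +8 =632
r77=1001101 pc4: +16 =648
r78=1001110 pc4: +16 =664
r79=1001111 pc5: +32 =696
r80=1010000 pc2: +4 =700
r81=1010001 pc3: +8 =708
r82=1010010 pc3: +8 =716
r83=1010011 pc4: +16 =732
r84=1010100 pc3: +8 =740
r85=1010101 pc4: +16 =756
r86=1010110 pc4: +16 =772
r87=1010111 pc5: +32 =804
r88=1011000 pc3: +8 =812
r89=1011001 pc4: +16 =828
r90=1011010 pc4: +16 =844
r91=1011011 pc5: +32 =876
r92=1011100 pc4: +16 =892
r93=1011101 pc5: +32 =924
r94=1011110 pc5: +32 =956
r95=1011111 pc6: +64 =1020
r96=1100000 pc2: +4 =1024
r97=1100001 pc3: +8 =1032
r98=1100010 pc3: +8 =1040
r99=1100011 pc4: +16 =1056
r100=1100100 pc3: +8 =1064
r101=1100101 pc4: +16 =1080
r102=1100110 pc4: +16 =1096
r103=1100111 pc5: +32 =1128
r104=1101000 pc3: +8 =1136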